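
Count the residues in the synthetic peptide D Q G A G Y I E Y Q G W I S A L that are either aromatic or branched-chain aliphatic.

6

Aromatic: F, W, Y. Branched-chain aliphatic: I, L, V.
Aromatic residues here: Y6, Y9, W12 (3).
Branched-chain aliphatic residues here: I7, I13, L16 (3).
The two groups share no amino acid, so total = 3 + 3 = 6.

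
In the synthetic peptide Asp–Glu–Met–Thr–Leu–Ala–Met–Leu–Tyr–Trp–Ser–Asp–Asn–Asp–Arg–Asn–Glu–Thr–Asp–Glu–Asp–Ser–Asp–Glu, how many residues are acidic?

10

Aspartate (D) and glutamate (E) have carboxylic-acid side chains and are the acidic amino acids.
Matching residues: Asp1, Glu2, Asp12, Asp14, Glu17, Asp19, Glu20, Asp21, Asp23, Glu24.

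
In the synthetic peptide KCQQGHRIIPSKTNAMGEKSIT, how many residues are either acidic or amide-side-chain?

4

Acidic: D, E. Amide-side-chain: N, Q.
Acidic residues here: E18 (1).
Amide-side-chain residues here: Q3, Q4, N14 (3).
The two groups share no amino acid, so total = 1 + 3 = 4.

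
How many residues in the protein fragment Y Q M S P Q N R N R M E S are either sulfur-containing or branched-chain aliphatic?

Sulfur-containing: C, M. Branched-chain aliphatic: I, L, V.
Sulfur-containing residues here: M3, M11 (2).
Branched-chain aliphatic residues here: none (0).
The two groups share no amino acid, so total = 2 + 0 = 2.

2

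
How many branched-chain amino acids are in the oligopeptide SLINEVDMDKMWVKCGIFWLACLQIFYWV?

The BCAAs are Val, Leu, and Ile — aliphatic side chains with a branch point.
Matching residues: L2, I3, V6, V13, I17, L20, L23, I25, V29.

9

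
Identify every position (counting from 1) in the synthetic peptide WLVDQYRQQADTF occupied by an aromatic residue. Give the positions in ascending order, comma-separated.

1, 6, 13

Matching residues: W1, Y6, F13.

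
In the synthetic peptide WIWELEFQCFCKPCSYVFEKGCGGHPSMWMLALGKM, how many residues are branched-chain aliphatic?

5

V, L, and I make up the branched-chain aliphatic group.
Matching residues: I2, L5, V17, L31, L33.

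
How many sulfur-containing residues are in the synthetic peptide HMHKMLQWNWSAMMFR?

The sulfur-bearing residues are cysteine (–SH) and methionine (–S–CH₃).
Matching residues: M2, M5, M13, M14.

4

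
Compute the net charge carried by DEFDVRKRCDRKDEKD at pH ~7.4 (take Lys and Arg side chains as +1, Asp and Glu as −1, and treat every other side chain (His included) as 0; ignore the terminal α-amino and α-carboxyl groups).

Positive (K, R): R6, K7, R8, R11, K12, K15 → +6.
Negative (D, E): D1, E2, D4, D10, D13, E14, D16 → −7.
Net charge = (+6) + (−7) = −1.

-1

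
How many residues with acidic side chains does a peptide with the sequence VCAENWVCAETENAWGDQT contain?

4

The acidic residues are Asp (D) and Glu (E), whose side chains end in a carboxylate group.
Matching residues: E4, E10, E12, D17.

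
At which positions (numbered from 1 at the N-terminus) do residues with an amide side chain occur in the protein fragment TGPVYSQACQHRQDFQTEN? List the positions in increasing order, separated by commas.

Only N (asparagine) and Q (glutamine) carry a side-chain carboxamide.
Matching residues: Q7, Q10, Q13, Q16, N19.

7, 10, 13, 16, 19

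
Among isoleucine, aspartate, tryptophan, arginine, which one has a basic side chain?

K, R, and H are the three residues with basic side chains (ε-amine, guanidinium, and imidazole respectively).
Of the listed options, only arginine belongs to this group.

arginine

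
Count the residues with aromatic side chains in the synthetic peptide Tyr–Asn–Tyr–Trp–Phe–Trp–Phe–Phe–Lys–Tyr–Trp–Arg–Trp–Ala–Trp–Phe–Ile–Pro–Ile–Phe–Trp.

14

Phenylalanine (F), tryptophan (W), and tyrosine (Y) have aromatic ring side chains.
Matching residues: Tyr1, Tyr3, Trp4, Phe5, Trp6, Phe7, Phe8, Tyr10, Trp11, Trp13, Trp15, Phe16, Phe20, Trp21.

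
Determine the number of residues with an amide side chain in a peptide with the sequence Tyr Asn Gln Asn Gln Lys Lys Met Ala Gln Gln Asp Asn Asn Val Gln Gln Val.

10

The amide-side-chain residues are Asn (N) and Gln (Q).
Matching residues: Asn2, Gln3, Asn4, Gln5, Gln10, Gln11, Asn13, Asn14, Gln16, Gln17.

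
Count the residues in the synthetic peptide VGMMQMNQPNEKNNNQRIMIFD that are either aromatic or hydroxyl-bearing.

1

Aromatic: F, W, Y. Hydroxyl-bearing: S, T, Y.
Aromatic residues here: F21 (1).
Hydroxyl-bearing residues here: none (0).
(Y belongs to both groups, but none appear in this sequence.) Total = 1 + 0 = 1.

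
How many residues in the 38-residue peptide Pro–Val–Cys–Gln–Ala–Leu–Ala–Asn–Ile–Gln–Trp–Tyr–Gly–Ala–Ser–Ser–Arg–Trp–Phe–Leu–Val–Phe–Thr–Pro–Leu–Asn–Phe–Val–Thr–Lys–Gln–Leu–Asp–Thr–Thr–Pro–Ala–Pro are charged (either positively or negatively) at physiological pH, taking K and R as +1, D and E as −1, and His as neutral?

3

Charged side chains at pH ~7.4: K, R (positive); D, E (negative).
Matching residues: Arg17, Lys30, Asp33.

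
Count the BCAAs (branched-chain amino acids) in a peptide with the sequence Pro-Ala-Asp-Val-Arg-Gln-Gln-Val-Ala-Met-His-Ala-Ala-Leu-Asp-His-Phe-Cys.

The BCAAs are Val, Leu, and Ile — aliphatic side chains with a branch point.
Matching residues: Val4, Val8, Leu14.

3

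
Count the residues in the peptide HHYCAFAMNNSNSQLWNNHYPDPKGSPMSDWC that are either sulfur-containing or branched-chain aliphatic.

5

Sulfur-containing: C, M. Branched-chain aliphatic: I, L, V.
Sulfur-containing residues here: C4, M8, M28, C32 (4).
Branched-chain aliphatic residues here: L15 (1).
The two groups share no amino acid, so total = 4 + 1 = 5.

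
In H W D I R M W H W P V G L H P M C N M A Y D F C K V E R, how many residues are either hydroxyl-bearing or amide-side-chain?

2

Hydroxyl-bearing: S, T, Y. Amide-side-chain: N, Q.
Hydroxyl-bearing residues here: Y21 (1).
Amide-side-chain residues here: N18 (1).
The two groups share no amino acid, so total = 1 + 1 = 2.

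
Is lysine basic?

Yes

Lysine (K), arginine (R), and histidine (H) have basic, nitrogen-containing side chains.
Lysine is in this group.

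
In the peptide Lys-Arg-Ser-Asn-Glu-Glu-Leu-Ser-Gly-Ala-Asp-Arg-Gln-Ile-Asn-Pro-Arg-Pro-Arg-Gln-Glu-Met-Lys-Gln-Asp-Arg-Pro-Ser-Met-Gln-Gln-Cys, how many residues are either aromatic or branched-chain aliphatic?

2

Aromatic: F, W, Y. Branched-chain aliphatic: I, L, V.
Aromatic residues here: none (0).
Branched-chain aliphatic residues here: Leu7, Ile14 (2).
The two groups share no amino acid, so total = 0 + 2 = 2.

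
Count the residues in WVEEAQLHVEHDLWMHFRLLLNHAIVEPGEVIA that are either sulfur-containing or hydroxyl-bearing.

Sulfur-containing: C, M. Hydroxyl-bearing: S, T, Y.
Sulfur-containing residues here: M15 (1).
Hydroxyl-bearing residues here: none (0).
The two groups share no amino acid, so total = 1 + 0 = 1.

1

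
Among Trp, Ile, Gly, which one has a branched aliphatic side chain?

Ile

The BCAAs are Val, Leu, and Ile — aliphatic side chains with a branch point.
Of the listed options, only Ile belongs to this group.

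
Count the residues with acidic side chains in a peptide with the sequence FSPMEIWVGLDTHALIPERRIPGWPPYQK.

The acidic residues are Asp (D) and Glu (E), whose side chains end in a carboxylate group.
Matching residues: E5, D11, E18.

3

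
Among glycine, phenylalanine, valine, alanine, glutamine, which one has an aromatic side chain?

phenylalanine

Phenylalanine (F), tryptophan (W), and tyrosine (Y) have aromatic ring side chains.
Of the listed options, only phenylalanine belongs to this group.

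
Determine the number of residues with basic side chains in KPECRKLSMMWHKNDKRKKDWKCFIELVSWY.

K, R, and H are the three residues with basic side chains (ε-amine, guanidinium, and imidazole respectively).
Matching residues: K1, R5, K6, H12, K13, K16, R17, K18, K19, K22.

10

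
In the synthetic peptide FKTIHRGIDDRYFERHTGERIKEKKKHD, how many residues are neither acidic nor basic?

10

Acidic: D, E. Basic: K, R, H. All other residues are neither.
Matching residues: F1, T3, I4, G7, I8, Y12, F13, T17, G18, I21.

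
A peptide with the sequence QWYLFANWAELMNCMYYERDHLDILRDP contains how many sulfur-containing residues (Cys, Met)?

3

Matching residues: M12, C14, M15.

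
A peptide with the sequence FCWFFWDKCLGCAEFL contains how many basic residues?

1

K, R, and H are the three residues with basic side chains (ε-amine, guanidinium, and imidazole respectively).
Matching residues: K8.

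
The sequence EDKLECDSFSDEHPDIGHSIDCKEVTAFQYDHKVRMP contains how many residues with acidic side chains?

10

Aspartate (D) and glutamate (E) have carboxylic-acid side chains and are the acidic amino acids.
Matching residues: E1, D2, E5, D7, D11, E12, D15, D21, E24, D31.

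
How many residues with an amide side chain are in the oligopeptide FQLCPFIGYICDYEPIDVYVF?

1

The amide-side-chain residues are Asn (N) and Gln (Q).
Matching residues: Q2.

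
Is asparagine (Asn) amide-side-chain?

Asparagine (N) and glutamine (Q) have uncharged amide side chains.
Asparagine is in this group.

Yes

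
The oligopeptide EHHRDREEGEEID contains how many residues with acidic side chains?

7

Only D (aspartate) and E (glutamate) carry a side-chain carboxylic acid.
Matching residues: E1, D5, E7, E8, E10, E11, D13.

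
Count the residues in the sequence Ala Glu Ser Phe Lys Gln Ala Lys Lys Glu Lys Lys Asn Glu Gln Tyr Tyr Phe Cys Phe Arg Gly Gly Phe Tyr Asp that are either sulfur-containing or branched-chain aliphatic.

Sulfur-containing: C, M. Branched-chain aliphatic: I, L, V.
Sulfur-containing residues here: Cys19 (1).
Branched-chain aliphatic residues here: none (0).
The two groups share no amino acid, so total = 1 + 0 = 1.

1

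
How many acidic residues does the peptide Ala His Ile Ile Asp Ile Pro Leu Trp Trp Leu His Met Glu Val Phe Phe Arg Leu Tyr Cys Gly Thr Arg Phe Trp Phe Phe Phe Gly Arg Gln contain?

Aspartate (D) and glutamate (E) have carboxylic-acid side chains and are the acidic amino acids.
Matching residues: Asp5, Glu14.

2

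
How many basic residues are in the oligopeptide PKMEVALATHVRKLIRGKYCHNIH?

8

The basic amino acids are Lys (K), Arg (R), and His (H).
Matching residues: K2, H10, R12, K13, R16, K18, H21, H24.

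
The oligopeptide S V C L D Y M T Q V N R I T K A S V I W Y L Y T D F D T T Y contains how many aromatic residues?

6

Phenylalanine (F), tryptophan (W), and tyrosine (Y) have aromatic ring side chains.
Matching residues: Y6, W20, Y21, Y23, F26, Y30.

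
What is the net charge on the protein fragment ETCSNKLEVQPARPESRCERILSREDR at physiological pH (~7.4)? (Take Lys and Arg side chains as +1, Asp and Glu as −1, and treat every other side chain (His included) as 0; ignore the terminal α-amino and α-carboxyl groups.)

0

Positive (K, R): K6, R13, R17, R20, R24, R27 → +6.
Negative (D, E): E1, E8, E15, E19, E25, D26 → −6.
Net charge = (+6) + (−6) = 0.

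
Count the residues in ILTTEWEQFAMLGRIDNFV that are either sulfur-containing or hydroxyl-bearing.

Sulfur-containing: C, M. Hydroxyl-bearing: S, T, Y.
Sulfur-containing residues here: M11 (1).
Hydroxyl-bearing residues here: T3, T4 (2).
The two groups share no amino acid, so total = 1 + 2 = 3.

3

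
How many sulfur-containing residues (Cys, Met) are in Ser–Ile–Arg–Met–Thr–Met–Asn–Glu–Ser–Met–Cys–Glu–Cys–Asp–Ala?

5

Matching residues: Met4, Met6, Met10, Cys11, Cys13.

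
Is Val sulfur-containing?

No

The sulfur-bearing residues are cysteine (–SH) and methionine (–S–CH₃).
Valine is not in this group.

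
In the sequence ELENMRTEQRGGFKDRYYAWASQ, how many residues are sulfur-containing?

Cysteine (C, thiol) and methionine (M, thioether) are the two sulfur-containing amino acids.
Matching residues: M5.

1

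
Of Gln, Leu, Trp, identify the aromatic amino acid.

Trp

F, W, and Y each carry an aromatic ring on the side chain.
Of the listed options, only Trp belongs to this group.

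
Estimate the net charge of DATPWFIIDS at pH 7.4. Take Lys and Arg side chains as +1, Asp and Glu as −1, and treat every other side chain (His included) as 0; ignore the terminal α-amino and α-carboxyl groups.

Positive (K, R): none → +0.
Negative (D, E): D1, D9 → −2.
Net charge = (+0) + (−2) = −2.

-2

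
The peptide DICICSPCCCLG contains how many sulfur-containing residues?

Cysteine (C, thiol) and methionine (M, thioether) are the two sulfur-containing amino acids.
Matching residues: C3, C5, C8, C9, C10.

5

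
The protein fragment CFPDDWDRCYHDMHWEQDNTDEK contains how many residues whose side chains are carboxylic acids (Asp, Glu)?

Matching residues: D4, D5, D7, D12, E16, D18, D21, E22.

8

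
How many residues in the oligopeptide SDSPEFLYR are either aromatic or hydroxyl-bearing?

4

Aromatic: F, W, Y. Hydroxyl-bearing: S, T, Y.
Aromatic residues here: F6, Y8 (2).
Hydroxyl-bearing residues here: S1, S3, Y8 (3).
Y is in both groups, so the 1 Y residue must not be double-counted.
Total = 2 + 3 − 1 = 4.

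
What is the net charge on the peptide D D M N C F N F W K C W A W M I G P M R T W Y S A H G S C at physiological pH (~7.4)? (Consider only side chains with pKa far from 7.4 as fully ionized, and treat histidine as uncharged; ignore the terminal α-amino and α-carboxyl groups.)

0

At pH ~7.4 the Lys and Arg side chains are protonated (+1), the Asp and Glu side chains are deprotonated (−1), and with His taken as neutral all other side chains carry no charge.
Positive (K, R): K10, R20 → +2.
Negative (D, E): D1, D2 → −2.
Net charge = (+2) + (−2) = 0.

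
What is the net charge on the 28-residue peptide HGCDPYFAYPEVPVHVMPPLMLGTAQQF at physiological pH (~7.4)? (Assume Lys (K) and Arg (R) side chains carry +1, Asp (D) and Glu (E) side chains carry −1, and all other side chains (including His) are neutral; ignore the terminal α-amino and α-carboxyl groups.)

Positive (K, R): none → +0.
Negative (D, E): D4, E11 → −2.
Net charge = (+0) + (−2) = −2.

-2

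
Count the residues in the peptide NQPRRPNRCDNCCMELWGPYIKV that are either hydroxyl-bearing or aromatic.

Hydroxyl-bearing: S, T, Y. Aromatic: F, W, Y.
Hydroxyl-bearing residues here: Y20 (1).
Aromatic residues here: W17, Y20 (2).
Y is in both groups, so the 1 Y residue must not be double-counted.
Total = 1 + 2 − 1 = 2.

2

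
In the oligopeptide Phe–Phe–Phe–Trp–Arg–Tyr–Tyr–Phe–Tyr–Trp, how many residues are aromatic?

F, W, and Y each carry an aromatic ring on the side chain.
Matching residues: Phe1, Phe2, Phe3, Trp4, Tyr6, Tyr7, Phe8, Tyr9, Trp10.

9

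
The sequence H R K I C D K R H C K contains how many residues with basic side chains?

The basic amino acids are Lys (K), Arg (R), and His (H).
Matching residues: H1, R2, K3, K7, R8, H9, K11.

7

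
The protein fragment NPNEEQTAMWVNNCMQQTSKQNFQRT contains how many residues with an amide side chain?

Asparagine (N) and glutamine (Q) have uncharged amide side chains.
Matching residues: N1, N3, Q6, N12, N13, Q16, Q17, Q21, N22, Q24.

10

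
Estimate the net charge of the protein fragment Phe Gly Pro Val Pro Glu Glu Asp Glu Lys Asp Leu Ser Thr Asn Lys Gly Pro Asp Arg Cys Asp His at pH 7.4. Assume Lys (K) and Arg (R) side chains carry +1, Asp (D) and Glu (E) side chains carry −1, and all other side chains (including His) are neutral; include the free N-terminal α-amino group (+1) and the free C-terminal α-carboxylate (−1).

-4

Positive (K, R): Lys10, Lys16, Arg20 → +3.
Negative (D, E): Glu6, Glu7, Asp8, Glu9, Asp11, Asp19, Asp22 → −7.
The N-terminus (+1) and C-terminus (−1) cancel.
Net charge = (+3) + (−7) = −4.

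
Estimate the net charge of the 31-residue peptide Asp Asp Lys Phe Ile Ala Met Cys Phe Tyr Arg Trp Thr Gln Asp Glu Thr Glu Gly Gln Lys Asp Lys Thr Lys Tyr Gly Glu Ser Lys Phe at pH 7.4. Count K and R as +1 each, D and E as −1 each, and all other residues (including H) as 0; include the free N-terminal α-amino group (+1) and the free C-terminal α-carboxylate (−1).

-1

Positive (K, R): Lys3, Arg11, Lys21, Lys23, Lys25, Lys30 → +6.
Negative (D, E): Asp1, Asp2, Asp15, Glu16, Glu18, Asp22, Glu28 → −7.
The N-terminus (+1) and C-terminus (−1) cancel.
Net charge = (+6) + (−7) = −1.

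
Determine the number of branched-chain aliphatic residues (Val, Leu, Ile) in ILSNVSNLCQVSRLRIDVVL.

Matching residues: I1, L2, V5, L8, V11, L14, I16, V18, V19, L20.

10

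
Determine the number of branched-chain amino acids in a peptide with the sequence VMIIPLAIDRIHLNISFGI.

Valine (V), leucine (L), and isoleucine (I) are the branched-chain amino acids.
Matching residues: V1, I3, I4, L6, I8, I11, L13, I15, I19.

9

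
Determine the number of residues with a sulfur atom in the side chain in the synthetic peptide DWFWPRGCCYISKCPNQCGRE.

The sulfur-bearing residues are cysteine (–SH) and methionine (–S–CH₃).
Matching residues: C8, C9, C14, C18.

4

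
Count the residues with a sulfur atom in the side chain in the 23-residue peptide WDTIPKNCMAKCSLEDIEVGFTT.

3

The sulfur-bearing residues are cysteine (–SH) and methionine (–S–CH₃).
Matching residues: C8, M9, C12.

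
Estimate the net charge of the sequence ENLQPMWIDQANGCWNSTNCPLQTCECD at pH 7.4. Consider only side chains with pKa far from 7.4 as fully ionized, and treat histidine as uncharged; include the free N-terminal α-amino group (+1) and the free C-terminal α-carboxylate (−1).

Near pH 7.4, K and R contribute +1 each, D and E contribute −1 each, and every other side chain (His included, as stated) is uncharged.
Positive (K, R): none → +0.
Negative (D, E): E1, D9, E26, D28 → −4.
The N-terminus (+1) and C-terminus (−1) cancel.
Net charge = (+0) + (−4) = −4.

-4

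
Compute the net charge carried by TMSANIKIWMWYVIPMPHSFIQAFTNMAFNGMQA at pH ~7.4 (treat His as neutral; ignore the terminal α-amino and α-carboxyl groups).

+1

Near pH 7.4, K and R contribute +1 each, D and E contribute −1 each, and every other side chain (His included, as stated) is uncharged.
Positive (K, R): K7 → +1.
Negative (D, E): none → −0.
Net charge = (+1) + (−0) = +1.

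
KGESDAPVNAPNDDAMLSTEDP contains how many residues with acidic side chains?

Aspartate (D) and glutamate (E) have carboxylic-acid side chains and are the acidic amino acids.
Matching residues: E3, D5, D13, D14, E20, D21.

6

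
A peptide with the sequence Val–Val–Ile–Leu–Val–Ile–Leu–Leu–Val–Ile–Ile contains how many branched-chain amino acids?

The BCAAs are Val, Leu, and Ile — aliphatic side chains with a branch point.
Matching residues: Val1, Val2, Ile3, Leu4, Val5, Ile6, Leu7, Leu8, Val9, Ile10, Ile11.

11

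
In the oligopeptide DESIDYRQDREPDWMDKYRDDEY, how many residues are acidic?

Aspartate (D) and glutamate (E) have carboxylic-acid side chains and are the acidic amino acids.
Matching residues: D1, E2, D5, D9, E11, D13, D16, D20, D21, E22.

10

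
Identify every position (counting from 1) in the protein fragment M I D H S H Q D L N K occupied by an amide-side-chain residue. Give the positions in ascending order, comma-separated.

7, 10

Only N (asparagine) and Q (glutamine) carry a side-chain carboxamide.
Matching residues: Q7, N10.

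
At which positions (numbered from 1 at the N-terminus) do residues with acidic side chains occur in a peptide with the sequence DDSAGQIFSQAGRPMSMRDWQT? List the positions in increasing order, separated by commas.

1, 2, 19

Only D (aspartate) and E (glutamate) carry a side-chain carboxylic acid.
Matching residues: D1, D2, D19.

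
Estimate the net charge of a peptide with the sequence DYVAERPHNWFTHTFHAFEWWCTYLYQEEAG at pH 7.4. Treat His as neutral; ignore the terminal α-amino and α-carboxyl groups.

-4

Near pH 7.4, K and R contribute +1 each, D and E contribute −1 each, and every other side chain (His included, as stated) is uncharged.
Positive (K, R): R6 → +1.
Negative (D, E): D1, E5, E19, E28, E29 → −5.
Net charge = (+1) + (−5) = −4.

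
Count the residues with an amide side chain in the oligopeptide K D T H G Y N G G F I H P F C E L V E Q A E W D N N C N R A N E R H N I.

The amide-side-chain residues are Asn (N) and Gln (Q).
Matching residues: N7, Q20, N25, N26, N28, N31, N35.

7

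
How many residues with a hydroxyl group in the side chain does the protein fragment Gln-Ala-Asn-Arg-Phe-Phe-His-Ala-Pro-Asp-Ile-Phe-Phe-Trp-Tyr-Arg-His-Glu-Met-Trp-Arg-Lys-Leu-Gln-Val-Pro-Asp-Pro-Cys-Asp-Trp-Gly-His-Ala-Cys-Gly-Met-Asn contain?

1

The –OH-bearing residues are Ser, Thr (aliphatic alcohols), and Tyr (phenol).
Matching residues: Tyr15.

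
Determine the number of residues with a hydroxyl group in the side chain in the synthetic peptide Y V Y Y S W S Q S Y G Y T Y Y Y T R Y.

14

S, T, and Y are the three residues with a side-chain hydroxyl.
Matching residues: Y1, Y3, Y4, S5, S7, S9, Y10, Y12, T13, Y14, Y15, Y16, T17, Y19.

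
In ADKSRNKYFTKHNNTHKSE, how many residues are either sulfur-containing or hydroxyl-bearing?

Sulfur-containing: C, M. Hydroxyl-bearing: S, T, Y.
Sulfur-containing residues here: none (0).
Hydroxyl-bearing residues here: S4, Y8, T10, T15, S18 (5).
The two groups share no amino acid, so total = 0 + 5 = 5.

5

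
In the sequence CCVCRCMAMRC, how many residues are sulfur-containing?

7

Cysteine (C, thiol) and methionine (M, thioether) are the two sulfur-containing amino acids.
Matching residues: C1, C2, C4, C6, M7, M9, C11.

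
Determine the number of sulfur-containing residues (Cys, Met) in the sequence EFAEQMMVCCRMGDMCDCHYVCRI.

Matching residues: M6, M7, C9, C10, M12, M15, C16, C18, C22.

9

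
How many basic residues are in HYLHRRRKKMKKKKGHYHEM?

K, R, and H are the three residues with basic side chains (ε-amine, guanidinium, and imidazole respectively).
Matching residues: H1, H4, R5, R6, R7, K8, K9, K11, K12, K13, K14, H16, H18.

13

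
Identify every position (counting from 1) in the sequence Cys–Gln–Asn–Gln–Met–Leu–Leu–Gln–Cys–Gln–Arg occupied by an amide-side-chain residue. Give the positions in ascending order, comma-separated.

Matching residues: Gln2, Asn3, Gln4, Gln8, Gln10.

2, 3, 4, 8, 10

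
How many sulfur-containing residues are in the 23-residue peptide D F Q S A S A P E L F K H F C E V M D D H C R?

Only Cys (C) and Met (M) have a sulfur atom in the side chain.
Matching residues: C15, M18, C22.

3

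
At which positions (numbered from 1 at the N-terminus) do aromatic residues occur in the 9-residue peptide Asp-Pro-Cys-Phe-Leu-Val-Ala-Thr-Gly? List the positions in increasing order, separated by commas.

The aromatic amino acids are Phe (F, benzyl), Trp (W, indole), and Tyr (Y, phenol).
Matching residues: Phe4.

4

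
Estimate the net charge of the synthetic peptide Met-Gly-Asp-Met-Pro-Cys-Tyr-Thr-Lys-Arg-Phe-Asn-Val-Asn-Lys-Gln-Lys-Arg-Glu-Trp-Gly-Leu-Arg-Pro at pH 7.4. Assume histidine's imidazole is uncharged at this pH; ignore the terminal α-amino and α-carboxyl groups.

+4

Near pH 7.4, K and R contribute +1 each, D and E contribute −1 each, and every other side chain (His included, as stated) is uncharged.
Positive (K, R): Lys9, Arg10, Lys15, Lys17, Arg18, Arg23 → +6.
Negative (D, E): Asp3, Glu19 → −2.
Net charge = (+6) + (−2) = +4.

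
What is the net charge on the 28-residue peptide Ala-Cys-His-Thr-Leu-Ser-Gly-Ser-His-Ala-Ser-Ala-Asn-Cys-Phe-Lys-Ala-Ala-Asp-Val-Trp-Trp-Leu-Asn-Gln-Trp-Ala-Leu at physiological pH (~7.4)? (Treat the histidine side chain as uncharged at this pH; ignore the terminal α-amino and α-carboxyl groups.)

0

At pH ~7.4 the Lys and Arg side chains are protonated (+1), the Asp and Glu side chains are deprotonated (−1), and with His taken as neutral all other side chains carry no charge.
Positive (K, R): Lys16 → +1.
Negative (D, E): Asp19 → −1.
Net charge = (+1) + (−1) = 0.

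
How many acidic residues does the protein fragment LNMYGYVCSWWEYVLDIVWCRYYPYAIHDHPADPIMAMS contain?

4

Aspartate (D) and glutamate (E) have carboxylic-acid side chains and are the acidic amino acids.
Matching residues: E12, D16, D29, D33.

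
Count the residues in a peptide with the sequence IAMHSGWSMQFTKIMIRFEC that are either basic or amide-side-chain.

4

Basic: H, K, R. Amide-side-chain: N, Q.
Basic residues here: H4, K13, R17 (3).
Amide-side-chain residues here: Q10 (1).
The two groups share no amino acid, so total = 3 + 1 = 4.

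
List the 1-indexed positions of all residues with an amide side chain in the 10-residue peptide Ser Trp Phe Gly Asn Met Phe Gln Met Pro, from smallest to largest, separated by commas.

5, 8

Asparagine (N) and glutamine (Q) have uncharged amide side chains.
Matching residues: Asn5, Gln8.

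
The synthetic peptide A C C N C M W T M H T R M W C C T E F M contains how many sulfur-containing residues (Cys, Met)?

9

Matching residues: C2, C3, C5, M6, M9, M13, C15, C16, M20.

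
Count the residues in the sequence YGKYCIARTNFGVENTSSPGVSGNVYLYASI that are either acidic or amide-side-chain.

Acidic: D, E. Amide-side-chain: N, Q.
Acidic residues here: E14 (1).
Amide-side-chain residues here: N10, N15, N24 (3).
The two groups share no amino acid, so total = 1 + 3 = 4.

4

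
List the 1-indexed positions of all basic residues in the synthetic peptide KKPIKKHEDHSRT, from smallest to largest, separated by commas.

The basic amino acids are Lys (K), Arg (R), and His (H).
Matching residues: K1, K2, K5, K6, H7, H10, R12.

1, 2, 5, 6, 7, 10, 12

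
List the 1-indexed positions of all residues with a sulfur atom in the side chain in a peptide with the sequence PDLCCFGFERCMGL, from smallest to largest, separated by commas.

Only Cys (C) and Met (M) have a sulfur atom in the side chain.
Matching residues: C4, C5, C11, M12.

4, 5, 11, 12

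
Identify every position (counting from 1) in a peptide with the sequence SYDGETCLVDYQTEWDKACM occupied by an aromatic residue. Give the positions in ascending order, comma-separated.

Phenylalanine (F), tryptophan (W), and tyrosine (Y) have aromatic ring side chains.
Matching residues: Y2, Y11, W15.

2, 11, 15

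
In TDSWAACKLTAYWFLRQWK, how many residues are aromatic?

Phenylalanine (F), tryptophan (W), and tyrosine (Y) have aromatic ring side chains.
Matching residues: W4, Y12, W13, F14, W18.

5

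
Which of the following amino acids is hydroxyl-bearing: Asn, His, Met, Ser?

Ser

The –OH-bearing residues are Ser, Thr (aliphatic alcohols), and Tyr (phenol).
Of the listed options, only Ser belongs to this group.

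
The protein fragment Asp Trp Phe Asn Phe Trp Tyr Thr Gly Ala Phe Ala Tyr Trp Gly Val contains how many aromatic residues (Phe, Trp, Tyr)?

Matching residues: Trp2, Phe3, Phe5, Trp6, Tyr7, Phe11, Tyr13, Trp14.

8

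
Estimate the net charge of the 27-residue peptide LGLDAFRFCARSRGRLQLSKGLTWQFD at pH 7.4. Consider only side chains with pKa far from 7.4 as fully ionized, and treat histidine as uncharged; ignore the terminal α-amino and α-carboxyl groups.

+3

The side chains ionized at physiological pH are Lys/Arg (+1) and Asp/Glu (−1); with His treated as neutral, nothing else contributes.
Positive (K, R): R7, R11, R13, R15, K20 → +5.
Negative (D, E): D4, D27 → −2.
Net charge = (+5) + (−2) = +3.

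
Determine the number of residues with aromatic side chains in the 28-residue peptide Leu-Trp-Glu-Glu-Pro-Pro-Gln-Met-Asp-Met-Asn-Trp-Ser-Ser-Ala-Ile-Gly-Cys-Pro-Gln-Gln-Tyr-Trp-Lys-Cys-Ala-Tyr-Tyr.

6

Phenylalanine (F), tryptophan (W), and tyrosine (Y) have aromatic ring side chains.
Matching residues: Trp2, Trp12, Tyr22, Trp23, Tyr27, Tyr28.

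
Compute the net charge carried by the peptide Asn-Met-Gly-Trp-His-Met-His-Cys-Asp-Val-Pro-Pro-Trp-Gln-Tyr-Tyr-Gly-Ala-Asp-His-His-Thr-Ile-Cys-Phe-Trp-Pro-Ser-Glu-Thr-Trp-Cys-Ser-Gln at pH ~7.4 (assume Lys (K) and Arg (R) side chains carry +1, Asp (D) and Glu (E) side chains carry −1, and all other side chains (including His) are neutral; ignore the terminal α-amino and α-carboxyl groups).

Positive (K, R): none → +0.
Negative (D, E): Asp9, Asp19, Glu29 → −3.
Net charge = (+0) + (−3) = −3.

-3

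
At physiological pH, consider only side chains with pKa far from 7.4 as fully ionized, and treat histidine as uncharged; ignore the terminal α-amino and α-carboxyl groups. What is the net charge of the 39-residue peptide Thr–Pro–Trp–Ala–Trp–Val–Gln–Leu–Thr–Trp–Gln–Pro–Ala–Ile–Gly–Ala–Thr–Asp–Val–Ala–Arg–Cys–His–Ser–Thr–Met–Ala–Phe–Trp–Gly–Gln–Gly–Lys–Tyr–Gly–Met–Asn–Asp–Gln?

The side chains ionized at physiological pH are Lys/Arg (+1) and Asp/Glu (−1); with His treated as neutral, nothing else contributes.
Positive (K, R): Arg21, Lys33 → +2.
Negative (D, E): Asp18, Asp38 → −2.
Net charge = (+2) + (−2) = 0.

0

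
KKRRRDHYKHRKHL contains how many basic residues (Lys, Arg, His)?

11

Matching residues: K1, K2, R3, R4, R5, H7, K9, H10, R11, K12, H13.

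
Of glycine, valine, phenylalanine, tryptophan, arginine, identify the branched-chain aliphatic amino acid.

valine

Valine (V), leucine (L), and isoleucine (I) are the branched-chain amino acids.
Of the listed options, only valine belongs to this group.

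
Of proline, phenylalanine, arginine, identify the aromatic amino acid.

phenylalanine

Phenylalanine (F), tryptophan (W), and tyrosine (Y) have aromatic ring side chains.
Of the listed options, only phenylalanine belongs to this group.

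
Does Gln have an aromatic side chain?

No

The aromatic amino acids are Phe (F, benzyl), Trp (W, indole), and Tyr (Y, phenol).
Glutamine is not in this group.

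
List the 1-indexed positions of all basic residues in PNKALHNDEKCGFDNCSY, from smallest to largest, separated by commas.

3, 6, 10

K, R, and H are the three residues with basic side chains (ε-amine, guanidinium, and imidazole respectively).
Matching residues: K3, H6, K10.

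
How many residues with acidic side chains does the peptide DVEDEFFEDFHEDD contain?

The acidic residues are Asp (D) and Glu (E), whose side chains end in a carboxylate group.
Matching residues: D1, E3, D4, E5, E8, D9, E12, D13, D14.

9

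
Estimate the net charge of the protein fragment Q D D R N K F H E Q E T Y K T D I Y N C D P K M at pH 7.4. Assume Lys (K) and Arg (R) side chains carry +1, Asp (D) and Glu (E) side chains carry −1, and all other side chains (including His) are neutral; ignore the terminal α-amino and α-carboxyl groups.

-2

Positive (K, R): R4, K6, K14, K23 → +4.
Negative (D, E): D2, D3, E9, E11, D16, D21 → −6.
Net charge = (+4) + (−6) = −2.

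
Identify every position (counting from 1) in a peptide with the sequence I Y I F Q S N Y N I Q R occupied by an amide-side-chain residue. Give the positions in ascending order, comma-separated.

5, 7, 9, 11

Matching residues: Q5, N7, N9, Q11.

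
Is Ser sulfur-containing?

No

Cysteine (C, thiol) and methionine (M, thioether) are the two sulfur-containing amino acids.
Serine is not in this group.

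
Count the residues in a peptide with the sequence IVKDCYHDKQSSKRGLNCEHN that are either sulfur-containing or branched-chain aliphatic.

5

Sulfur-containing: C, M. Branched-chain aliphatic: I, L, V.
Sulfur-containing residues here: C5, C18 (2).
Branched-chain aliphatic residues here: I1, V2, L16 (3).
The two groups share no amino acid, so total = 2 + 3 = 5.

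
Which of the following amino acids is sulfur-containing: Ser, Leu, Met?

The sulfur-bearing residues are cysteine (–SH) and methionine (–S–CH₃).
Of the listed options, only Met belongs to this group.

Met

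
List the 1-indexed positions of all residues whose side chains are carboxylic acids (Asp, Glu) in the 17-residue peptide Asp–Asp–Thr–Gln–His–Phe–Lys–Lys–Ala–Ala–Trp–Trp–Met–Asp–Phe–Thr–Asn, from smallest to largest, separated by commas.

Matching residues: Asp1, Asp2, Asp14.

1, 2, 14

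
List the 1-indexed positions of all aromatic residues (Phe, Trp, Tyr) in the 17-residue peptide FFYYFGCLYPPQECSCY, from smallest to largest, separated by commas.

1, 2, 3, 4, 5, 9, 17

Matching residues: F1, F2, Y3, Y4, F5, Y9, Y17.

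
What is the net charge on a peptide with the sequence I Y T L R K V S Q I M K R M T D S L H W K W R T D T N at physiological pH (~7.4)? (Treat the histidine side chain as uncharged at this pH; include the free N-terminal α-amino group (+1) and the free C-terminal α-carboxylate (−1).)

Near pH 7.4, K and R contribute +1 each, D and E contribute −1 each, and every other side chain (His included, as stated) is uncharged.
Positive (K, R): R5, K6, K12, R13, K21, R23 → +6.
Negative (D, E): D16, D25 → −2.
The N-terminus (+1) and C-terminus (−1) cancel.
Net charge = (+6) + (−2) = +4.

+4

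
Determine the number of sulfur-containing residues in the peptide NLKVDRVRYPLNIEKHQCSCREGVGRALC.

3

Only Cys (C) and Met (M) have a sulfur atom in the side chain.
Matching residues: C18, C20, C29.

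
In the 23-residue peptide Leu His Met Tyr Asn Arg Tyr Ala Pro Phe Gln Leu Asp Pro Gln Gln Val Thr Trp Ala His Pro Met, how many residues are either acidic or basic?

Acidic: D, E. Basic: H, K, R.
Acidic residues here: Asp13 (1).
Basic residues here: His2, Arg6, His21 (3).
The two groups share no amino acid, so total = 1 + 3 = 4.

4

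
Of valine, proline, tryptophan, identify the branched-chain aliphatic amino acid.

V, L, and I make up the branched-chain aliphatic group.
Of the listed options, only valine belongs to this group.

valine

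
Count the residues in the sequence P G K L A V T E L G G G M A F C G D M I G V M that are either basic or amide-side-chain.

Basic: H, K, R. Amide-side-chain: N, Q.
Basic residues here: K3 (1).
Amide-side-chain residues here: none (0).
The two groups share no amino acid, so total = 1 + 0 = 1.

1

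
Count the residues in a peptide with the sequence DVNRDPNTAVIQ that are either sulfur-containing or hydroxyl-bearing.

1

Sulfur-containing: C, M. Hydroxyl-bearing: S, T, Y.
Sulfur-containing residues here: none (0).
Hydroxyl-bearing residues here: T8 (1).
The two groups share no amino acid, so total = 0 + 1 = 1.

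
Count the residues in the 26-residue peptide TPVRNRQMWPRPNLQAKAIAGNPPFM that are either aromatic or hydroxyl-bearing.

Aromatic: F, W, Y. Hydroxyl-bearing: S, T, Y.
Aromatic residues here: W9, F25 (2).
Hydroxyl-bearing residues here: T1 (1).
(Y belongs to both groups, but none appear in this sequence.) Total = 2 + 1 = 3.

3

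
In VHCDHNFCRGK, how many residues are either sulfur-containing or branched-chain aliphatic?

Sulfur-containing: C, M. Branched-chain aliphatic: I, L, V.
Sulfur-containing residues here: C3, C8 (2).
Branched-chain aliphatic residues here: V1 (1).
The two groups share no amino acid, so total = 2 + 1 = 3.

3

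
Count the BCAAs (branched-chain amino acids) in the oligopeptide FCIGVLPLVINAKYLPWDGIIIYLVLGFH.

13

V, L, and I make up the branched-chain aliphatic group.
Matching residues: I3, V5, L6, L8, V9, I10, L15, I20, I21, I22, L24, V25, L26.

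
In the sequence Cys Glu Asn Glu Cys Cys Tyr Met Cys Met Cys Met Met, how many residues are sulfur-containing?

The sulfur-bearing residues are cysteine (–SH) and methionine (–S–CH₃).
Matching residues: Cys1, Cys5, Cys6, Met8, Cys9, Met10, Cys11, Met12, Met13.

9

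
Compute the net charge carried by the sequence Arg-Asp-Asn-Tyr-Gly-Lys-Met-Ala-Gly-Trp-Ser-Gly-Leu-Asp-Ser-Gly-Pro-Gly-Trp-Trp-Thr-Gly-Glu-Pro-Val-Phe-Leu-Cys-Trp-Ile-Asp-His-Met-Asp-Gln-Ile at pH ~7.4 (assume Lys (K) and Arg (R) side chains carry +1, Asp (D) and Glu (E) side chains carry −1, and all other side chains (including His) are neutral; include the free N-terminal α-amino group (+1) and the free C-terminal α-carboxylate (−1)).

Positive (K, R): Arg1, Lys6 → +2.
Negative (D, E): Asp2, Asp14, Glu23, Asp31, Asp34 → −5.
The N-terminus (+1) and C-terminus (−1) cancel.
Net charge = (+2) + (−5) = −3.

-3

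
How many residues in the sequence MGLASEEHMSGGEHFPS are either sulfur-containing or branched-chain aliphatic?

Sulfur-containing: C, M. Branched-chain aliphatic: I, L, V.
Sulfur-containing residues here: M1, M9 (2).
Branched-chain aliphatic residues here: L3 (1).
The two groups share no amino acid, so total = 2 + 1 = 3.

3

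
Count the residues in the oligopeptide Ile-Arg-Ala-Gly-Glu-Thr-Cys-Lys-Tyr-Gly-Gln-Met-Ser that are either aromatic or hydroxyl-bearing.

Aromatic: F, W, Y. Hydroxyl-bearing: S, T, Y.
Aromatic residues here: Tyr9 (1).
Hydroxyl-bearing residues here: Thr6, Tyr9, Ser13 (3).
Y is in both groups, so the 1 Y residue must not be double-counted.
Total = 1 + 3 − 1 = 3.

3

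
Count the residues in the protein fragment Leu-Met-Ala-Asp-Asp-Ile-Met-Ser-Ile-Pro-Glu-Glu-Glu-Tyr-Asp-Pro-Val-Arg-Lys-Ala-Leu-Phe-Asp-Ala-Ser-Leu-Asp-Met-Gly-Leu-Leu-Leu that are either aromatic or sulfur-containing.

Aromatic: F, W, Y. Sulfur-containing: C, M.
Aromatic residues here: Tyr14, Phe22 (2).
Sulfur-containing residues here: Met2, Met7, Met28 (3).
The two groups share no amino acid, so total = 2 + 3 = 5.

5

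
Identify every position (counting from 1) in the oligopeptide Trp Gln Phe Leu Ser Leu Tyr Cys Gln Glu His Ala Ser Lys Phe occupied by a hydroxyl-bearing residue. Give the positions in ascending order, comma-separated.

5, 7, 13

Serine (S), threonine (T), and tyrosine (Y) each carry a hydroxyl group on the side chain.
Matching residues: Ser5, Tyr7, Ser13.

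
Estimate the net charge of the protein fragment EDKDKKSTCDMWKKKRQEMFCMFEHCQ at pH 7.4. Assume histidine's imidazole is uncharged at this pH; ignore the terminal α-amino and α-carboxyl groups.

The side chains ionized at physiological pH are Lys/Arg (+1) and Asp/Glu (−1); with His treated as neutral, nothing else contributes.
Positive (K, R): K3, K5, K6, K13, K14, K15, R16 → +7.
Negative (D, E): E1, D2, D4, D10, E18, E24 → −6.
Net charge = (+7) + (−6) = +1.

+1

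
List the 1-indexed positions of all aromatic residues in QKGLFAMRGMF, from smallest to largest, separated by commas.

The aromatic amino acids are Phe (F, benzyl), Trp (W, indole), and Tyr (Y, phenol).
Matching residues: F5, F11.

5, 11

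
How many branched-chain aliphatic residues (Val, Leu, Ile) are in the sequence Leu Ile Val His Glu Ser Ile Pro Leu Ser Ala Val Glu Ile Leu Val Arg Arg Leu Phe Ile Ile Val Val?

14

Matching residues: Leu1, Ile2, Val3, Ile7, Leu9, Val12, Ile14, Leu15, Val16, Leu19, Ile21, Ile22, Val23, Val24.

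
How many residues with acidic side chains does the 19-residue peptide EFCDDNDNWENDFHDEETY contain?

9

Aspartate (D) and glutamate (E) have carboxylic-acid side chains and are the acidic amino acids.
Matching residues: E1, D4, D5, D7, E10, D12, D15, E16, E17.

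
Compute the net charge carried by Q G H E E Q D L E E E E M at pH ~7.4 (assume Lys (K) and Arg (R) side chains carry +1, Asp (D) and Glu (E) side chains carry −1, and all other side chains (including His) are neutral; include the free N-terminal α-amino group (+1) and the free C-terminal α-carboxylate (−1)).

-7

Positive (K, R): none → +0.
Negative (D, E): E4, E5, D7, E9, E10, E11, E12 → −7.
The N-terminus (+1) and C-terminus (−1) cancel.
Net charge = (+0) + (−7) = −7.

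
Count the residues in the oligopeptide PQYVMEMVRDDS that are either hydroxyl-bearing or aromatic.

2

Hydroxyl-bearing: S, T, Y. Aromatic: F, W, Y.
Hydroxyl-bearing residues here: Y3, S12 (2).
Aromatic residues here: Y3 (1).
Y is in both groups, so the 1 Y residue must not be double-counted.
Total = 2 + 1 − 1 = 2.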